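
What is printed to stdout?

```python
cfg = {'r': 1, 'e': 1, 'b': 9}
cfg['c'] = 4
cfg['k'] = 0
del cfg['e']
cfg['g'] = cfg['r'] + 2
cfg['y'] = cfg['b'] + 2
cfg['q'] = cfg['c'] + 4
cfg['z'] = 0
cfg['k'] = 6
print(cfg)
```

{'r': 1, 'b': 9, 'c': 4, 'k': 6, 'g': 3, 'y': 11, 'q': 8, 'z': 0}

cfg['c'] = 4 → {'r': 1, 'e': 1, 'b': 9, 'c': 4}
cfg['k'] = 0 → {'r': 1, 'e': 1, 'b': 9, 'c': 4, 'k': 0}
del 'e' → {'r': 1, 'b': 9, 'c': 4, 'k': 0}
cfg['g'] = cfg['r']+2 = 3 → {'r': 1, 'b': 9, 'c': 4, 'k': 0, 'g': 3}
cfg['y'] = cfg['b']+2 = 11 → {'r': 1, 'b': 9, 'c': 4, 'k': 0, 'g': 3, 'y': 11}
cfg['q'] = cfg['c']+4 = 8 → {'r': 1, 'b': 9, 'c': 4, 'k': 0, 'g': 3, 'y': 11, 'q': 8}
cfg['z'] = 0 → {'r': 1, 'b': 9, 'c': 4, 'k': 0, 'g': 3, 'y': 11, 'q': 8, 'z': 0}
cfg['k'] = 6 → {'r': 1, 'b': 9, 'c': 4, 'k': 6, 'g': 3, 'y': 11, 'q': 8, 'z': 0}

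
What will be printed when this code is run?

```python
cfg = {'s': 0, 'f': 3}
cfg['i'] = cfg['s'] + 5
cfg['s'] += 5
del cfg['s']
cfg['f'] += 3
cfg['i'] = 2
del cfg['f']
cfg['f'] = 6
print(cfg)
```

cfg['i'] = cfg['s']+5 = 5 → {'s': 0, 'f': 3, 'i': 5}
cfg['s'] = 0+5 = 5 → {'s': 5, 'f': 3, 'i': 5}
del 's' → {'f': 3, 'i': 5}
cfg['f'] = 3+3 = 6 → {'f': 6, 'i': 5}
cfg['i'] = 2 → {'f': 6, 'i': 2}
del 'f' → {'i': 2}
cfg['f'] = 6 → {'i': 2, 'f': 6}

{'i': 2, 'f': 6}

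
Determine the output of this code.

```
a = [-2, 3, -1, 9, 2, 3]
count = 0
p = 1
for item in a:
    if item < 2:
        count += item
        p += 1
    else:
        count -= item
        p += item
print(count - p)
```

item=-2: <2, count = 0+(-2) = -2; p=2
item=3: not <2, count = (-2)-3 = -5; p=5
item=-1: <2, count = (-5)+(-1) = -6; p=6
item=9: not <2, count = (-6)-9 = -15; p=15
item=2: not <2, count = (-15)-2 = -17; p=17
item=3: not <2, count = (-17)-3 = -20; p=20
count-p = (-20)-20 = -40

-40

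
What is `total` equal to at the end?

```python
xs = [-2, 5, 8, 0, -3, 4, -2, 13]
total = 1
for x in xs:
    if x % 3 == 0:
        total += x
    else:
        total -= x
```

x=-2: not %3==0, total = 1-(-2) = 3
x=5: not %3==0, total = 3-5 = -2
x=8: not %3==0, total = (-2)-8 = -10
x=0: %3==0, total = (-10)+0 = -10
x=-3: %3==0, total = (-10)+(-3) = -13
x=4: not %3==0, total = (-13)-4 = -17
x=-2: not %3==0, total = (-17)-(-2) = -15
x=13: not %3==0, total = (-15)-13 = -28

-28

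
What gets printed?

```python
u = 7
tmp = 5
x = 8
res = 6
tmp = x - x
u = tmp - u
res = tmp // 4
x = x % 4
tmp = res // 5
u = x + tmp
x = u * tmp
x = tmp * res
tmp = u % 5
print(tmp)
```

0

tmp = 8-8 = 0
u = 0-7 = -7
res = 0//4 = 0
x = 8%4 = 0
tmp = 0//5 = 0
u = 0+0 = 0
x = 0*0 = 0
x = 0*0 = 0
tmp = 0%5 = 0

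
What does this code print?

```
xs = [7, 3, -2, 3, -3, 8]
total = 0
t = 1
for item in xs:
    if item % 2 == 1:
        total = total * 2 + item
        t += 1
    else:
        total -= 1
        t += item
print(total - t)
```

item=7: odd, total = 0*2+7 = 7; t=2
item=3: odd, total = 7*2+3 = 17; t=3
item=-2: not odd, total = 17-1 = 16; t=1
item=3: odd, total = 16*2+3 = 35; t=2
item=-3: odd, total = 35*2+(-3) = 67; t=3
item=8: not odd, total = 67-1 = 66; t=11
total-t = 66-11 = 55

55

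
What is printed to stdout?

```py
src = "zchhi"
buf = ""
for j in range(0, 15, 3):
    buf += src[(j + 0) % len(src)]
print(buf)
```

j=0: add src[0]='z' → 'z'
j=3: add src[3]='h' → 'zh'
j=6: add src[1]='c' → 'zhc'
j=9: add src[4]='i' → 'zhci'
j=12: add src[2]='h' → 'zhcih'

zhcih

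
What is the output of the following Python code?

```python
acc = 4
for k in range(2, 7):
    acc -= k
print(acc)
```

-16

k=2: acc = 4-2 = 2
k=3: acc = 2-3 = -1
k=4: acc = (-1)-4 = -5
k=5: acc = (-5)-5 = -10
k=6: acc = (-10)-6 = -16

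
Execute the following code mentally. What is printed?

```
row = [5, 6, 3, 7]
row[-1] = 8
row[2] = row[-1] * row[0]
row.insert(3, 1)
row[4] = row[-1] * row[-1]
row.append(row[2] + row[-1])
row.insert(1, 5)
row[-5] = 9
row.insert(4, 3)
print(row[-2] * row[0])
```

320

row[-1] = 8 → [5, 6, 3, 8]
row[2] = row[-1]*row[0] = 8*5 = 40 → [5, 6, 40, 8]
insert 1 at 3 → [5, 6, 40, 1, 8]
row[4] = row[-1]*row[-1] = 8*8 = 64 → [5, 6, 40, 1, 64]
append row[2]+row[-1] = 40+64 = 104 → [5, 6, 40, 1, 64, 104]
insert 5 at 1 → [5, 5, 6, 40, 1, 64, 104]
row[-5] = 9 → [5, 5, 9, 40, 1, 64, 104]
insert 3 at 4 → [5, 5, 9, 40, 3, 1, 64, 104]
row[-2]*row[0] = 64*5 = 320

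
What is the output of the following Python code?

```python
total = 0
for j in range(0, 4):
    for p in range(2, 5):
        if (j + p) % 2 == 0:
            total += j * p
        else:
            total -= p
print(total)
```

6

j=0,p=2: even sum, total = 0+0 = 0
j=0,p=3: odd sum, total = 0-3 = -3
j=0,p=4: even sum, total = (-3)+0 = -3
j=1,p=2: odd sum, total = (-3)-2 = -5
j=1,p=3: even sum, total = (-5)+3 = -2
j=1,p=4: odd sum, total = (-2)-4 = -6
j=2,p=2: even sum, total = (-6)+4 = -2
j=2,p=3: odd sum, total = (-2)-3 = -5
j=2,p=4: even sum, total = (-5)+8 = 3
j=3,p=2: odd sum, total = 3-2 = 1
j=3,p=3: even sum, total = 1+9 = 10
j=3,p=4: odd sum, total = 10-4 = 6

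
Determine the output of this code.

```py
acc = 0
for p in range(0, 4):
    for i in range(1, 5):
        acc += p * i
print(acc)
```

60

p=0,i=1: acc = 0+0 = 0
p=0,i=2: acc = 0+0 = 0
p=0,i=3: acc = 0+0 = 0
p=0,i=4: acc = 0+0 = 0
p=1,i=1: acc = 0+1 = 1
p=1,i=2: acc = 1+2 = 3
p=1,i=3: acc = 3+3 = 6
p=1,i=4: acc = 6+4 = 10
p=2,i=1: acc = 10+2 = 12
p=2,i=2: acc = 12+4 = 16
p=2,i=3: acc = 16+6 = 22
p=2,i=4: acc = 22+8 = 30
p=3,i=1: acc = 30+3 = 33
p=3,i=2: acc = 33+6 = 39
p=3,i=3: acc = 39+9 = 48
p=3,i=4: acc = 48+12 = 60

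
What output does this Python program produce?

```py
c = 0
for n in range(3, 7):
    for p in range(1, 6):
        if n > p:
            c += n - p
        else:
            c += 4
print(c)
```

n=3,p=1: 3>1, c = 0+2 = 2
n=3,p=2: 3>2, c = 2+1 = 3
n=3,p=3: not 3>3, c = 3+4 = 7
n=3,p=4: not 3>4, c = 7+4 = 11
n=3,p=5: not 3>5, c = 11+4 = 15
n=4,p=1: 4>1, c = 15+3 = 18
n=4,p=2: 4>2, c = 18+2 = 20
n=4,p=3: 4>3, c = 20+1 = 21
n=4,p=4: not 4>4, c = 21+4 = 25
n=4,p=5: not 4>5, c = 25+4 = 29
n=5,p=1: 5>1, c = 29+4 = 33
n=5,p=2: 5>2, c = 33+3 = 36
n=5,p=3: 5>3, c = 36+2 = 38
n=5,p=4: 5>4, c = 38+1 = 39
n=5,p=5: not 5>5, c = 39+4 = 43
n=6,p=1: 6>1, c = 43+5 = 48
n=6,p=2: 6>2, c = 48+4 = 52
n=6,p=3: 6>3, c = 52+3 = 55
n=6,p=4: 6>4, c = 55+2 = 57
n=6,p=5: 6>5, c = 57+1 = 58

58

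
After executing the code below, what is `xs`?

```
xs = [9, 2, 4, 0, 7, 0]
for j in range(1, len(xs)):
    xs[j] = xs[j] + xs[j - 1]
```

[9, 11, 15, 15, 22, 22]

j=1: xs[1] = 2+9 = 11 → [9, 11, 4, 0, 7, 0]
j=2: xs[2] = 4+11 = 15 → [9, 11, 15, 0, 7, 0]
j=3: xs[3] = 0+15 = 15 → [9, 11, 15, 15, 7, 0]
j=4: xs[4] = 7+15 = 22 → [9, 11, 15, 15, 22, 0]
j=5: xs[5] = 0+22 = 22 → [9, 11, 15, 15, 22, 22]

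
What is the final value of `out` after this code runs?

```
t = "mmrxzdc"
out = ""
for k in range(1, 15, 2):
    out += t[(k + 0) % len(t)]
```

k=1: add t[1]='m' → 'm'
k=3: add t[3]='x' → 'mx'
k=5: add t[5]='d' → 'mxd'
k=7: add t[0]='m' → 'mxdm'
k=9: add t[2]='r' → 'mxdmr'
k=11: add t[4]='z' → 'mxdmrz'
k=13: add t[6]='c' → 'mxdmrzc'

'mxdmrzc'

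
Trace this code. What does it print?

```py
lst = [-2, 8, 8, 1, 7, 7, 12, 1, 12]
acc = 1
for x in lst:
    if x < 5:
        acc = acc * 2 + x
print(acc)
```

3

x=-2: <5, acc = 1*2+(-2) = 0
x=8: not <5
x=8: not <5
x=1: <5, acc = 0*2+1 = 1
x=7: not <5
x=7: not <5
x=12: not <5
x=1: <5, acc = 1*2+1 = 3
x=12: not <5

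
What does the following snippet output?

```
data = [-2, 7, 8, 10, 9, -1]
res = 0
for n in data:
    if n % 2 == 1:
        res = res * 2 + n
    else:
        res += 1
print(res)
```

n=-2: not odd, res = 0+1 = 1
n=7: odd, res = 1*2+7 = 9
n=8: not odd, res = 9+1 = 10
n=10: not odd, res = 10+1 = 11
n=9: odd, res = 11*2+9 = 31
n=-1: odd, res = 31*2+(-1) = 61

61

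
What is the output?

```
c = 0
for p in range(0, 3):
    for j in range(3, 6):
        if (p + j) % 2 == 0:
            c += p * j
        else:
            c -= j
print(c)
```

-4

p=0,j=3: odd sum, c = 0-3 = -3
p=0,j=4: even sum, c = (-3)+0 = -3
p=0,j=5: odd sum, c = (-3)-5 = -8
p=1,j=3: even sum, c = (-8)+3 = -5
p=1,j=4: odd sum, c = (-5)-4 = -9
p=1,j=5: even sum, c = (-9)+5 = -4
p=2,j=3: odd sum, c = (-4)-3 = -7
p=2,j=4: even sum, c = (-7)+8 = 1
p=2,j=5: odd sum, c = 1-5 = -4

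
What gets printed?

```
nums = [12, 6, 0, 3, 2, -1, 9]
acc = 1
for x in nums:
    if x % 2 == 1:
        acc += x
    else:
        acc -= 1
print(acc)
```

x=12: not odd, acc = 1-1 = 0
x=6: not odd, acc = 0-1 = -1
x=0: not odd, acc = (-1)-1 = -2
x=3: odd, acc = (-2)+3 = 1
x=2: not odd, acc = 1-1 = 0
x=-1: odd, acc = 0+(-1) = -1
x=9: odd, acc = (-1)+9 = 8

8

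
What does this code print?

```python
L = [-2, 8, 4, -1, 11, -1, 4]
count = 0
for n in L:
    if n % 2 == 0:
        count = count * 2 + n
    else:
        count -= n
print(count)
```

10

n=-2: even, count = 0*2+(-2) = -2
n=8: even, count = (-2)*2+8 = 4
n=4: even, count = 4*2+4 = 12
n=-1: not even, count = 12-(-1) = 13
n=11: not even, count = 13-11 = 2
n=-1: not even, count = 2-(-1) = 3
n=4: even, count = 3*2+4 = 10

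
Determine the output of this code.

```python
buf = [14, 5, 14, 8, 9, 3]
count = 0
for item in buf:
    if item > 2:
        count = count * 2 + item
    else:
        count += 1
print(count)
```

693

item=14: >2, count = 0*2+14 = 14
item=5: >2, count = 14*2+5 = 33
item=14: >2, count = 33*2+14 = 80
item=8: >2, count = 80*2+8 = 168
item=9: >2, count = 168*2+9 = 345
item=3: >2, count = 345*2+3 = 693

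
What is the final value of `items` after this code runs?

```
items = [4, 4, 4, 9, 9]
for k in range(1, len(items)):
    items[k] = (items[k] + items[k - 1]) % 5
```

[4, 3, 2, 1, 0]

k=1: items[1] = (4+4)%5 = 3 → [4, 3, 4, 9, 9]
k=2: items[2] = (4+3)%5 = 2 → [4, 3, 2, 9, 9]
k=3: items[3] = (9+2)%5 = 1 → [4, 3, 2, 1, 9]
k=4: items[4] = (9+1)%5 = 0 → [4, 3, 2, 1, 0]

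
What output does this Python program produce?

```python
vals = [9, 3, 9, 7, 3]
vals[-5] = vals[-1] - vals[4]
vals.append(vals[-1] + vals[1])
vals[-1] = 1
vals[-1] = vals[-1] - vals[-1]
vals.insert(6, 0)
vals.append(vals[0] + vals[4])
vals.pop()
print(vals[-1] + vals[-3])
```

vals[-5] = vals[-1]-vals[4] = 3-3 = 0 → [0, 3, 9, 7, 3]
append vals[-1]+vals[1] = 3+3 = 6 → [0, 3, 9, 7, 3, 6]
vals[-1] = 1 → [0, 3, 9, 7, 3, 1]
vals[-1] = vals[-1]-vals[-1] = 1-1 = 0 → [0, 3, 9, 7, 3, 0]
insert 0 at 6 → [0, 3, 9, 7, 3, 0, 0]
append vals[0]+vals[4] = 0+3 = 3 → [0, 3, 9, 7, 3, 0, 0, 3]
pop() removes 3 → [0, 3, 9, 7, 3, 0, 0]
vals[-1]+vals[-3] = 0+3 = 3

3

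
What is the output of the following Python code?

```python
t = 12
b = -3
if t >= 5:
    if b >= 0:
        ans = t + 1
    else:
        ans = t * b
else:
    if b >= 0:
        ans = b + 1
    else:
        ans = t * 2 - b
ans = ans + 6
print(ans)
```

t=12, b=-3
t >= 5 is True; b >= 0 is False
→ ans = t * b = -36
ans = (-36)+6 = -30

-30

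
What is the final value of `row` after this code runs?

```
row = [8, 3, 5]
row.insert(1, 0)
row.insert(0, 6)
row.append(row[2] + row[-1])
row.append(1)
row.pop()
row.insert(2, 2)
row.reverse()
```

[5, 5, 3, 0, 2, 8, 6]

insert 0 at 1 → [8, 0, 3, 5]
insert 6 at 0 → [6, 8, 0, 3, 5]
append row[2]+row[-1] = 0+5 = 5 → [6, 8, 0, 3, 5, 5]
append 1 → [6, 8, 0, 3, 5, 5, 1]
pop() removes 1 → [6, 8, 0, 3, 5, 5]
insert 2 at 2 → [6, 8, 2, 0, 3, 5, 5]
reverse → [5, 5, 3, 0, 2, 8, 6]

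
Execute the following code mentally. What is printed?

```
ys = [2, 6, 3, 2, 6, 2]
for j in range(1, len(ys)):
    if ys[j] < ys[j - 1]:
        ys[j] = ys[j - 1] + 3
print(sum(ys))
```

62

j=1: 6>=2, unchanged → [2, 6, 3, 2, 6, 2]
j=2: 3<6, ys[2] = 6+3 = 9 → [2, 6, 9, 2, 6, 2]
j=3: 2<9, ys[3] = 9+3 = 12 → [2, 6, 9, 12, 6, 2]
j=4: 6<12, ys[4] = 12+3 = 15 → [2, 6, 9, 12, 15, 2]
j=5: 2<15, ys[5] = 15+3 = 18 → [2, 6, 9, 12, 15, 18]
sum = 62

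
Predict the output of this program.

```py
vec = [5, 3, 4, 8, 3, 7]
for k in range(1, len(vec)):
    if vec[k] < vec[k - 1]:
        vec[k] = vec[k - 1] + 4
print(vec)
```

k=1: 3<5, vec[1] = 5+4 = 9 → [5, 9, 4, 8, 3, 7]
k=2: 4<9, vec[2] = 9+4 = 13 → [5, 9, 13, 8, 3, 7]
k=3: 8<13, vec[3] = 13+4 = 17 → [5, 9, 13, 17, 3, 7]
k=4: 3<17, vec[4] = 17+4 = 21 → [5, 9, 13, 17, 21, 7]
k=5: 7<21, vec[5] = 21+4 = 25 → [5, 9, 13, 17, 21, 25]

[5, 9, 13, 17, 21, 25]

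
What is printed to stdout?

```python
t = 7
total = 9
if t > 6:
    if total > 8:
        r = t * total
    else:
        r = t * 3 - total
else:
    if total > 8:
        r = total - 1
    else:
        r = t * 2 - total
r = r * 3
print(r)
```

t=7, total=9
t > 6 is True; total > 8 is True
→ r = t * total = 63
r = 63*3 = 189

189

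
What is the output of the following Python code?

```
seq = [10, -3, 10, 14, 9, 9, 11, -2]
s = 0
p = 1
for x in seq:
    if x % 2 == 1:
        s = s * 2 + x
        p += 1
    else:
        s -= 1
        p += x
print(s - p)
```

-29

x=10: not odd, s = 0-1 = -1; p=11
x=-3: odd, s = (-1)*2+(-3) = -5; p=12
x=10: not odd, s = (-5)-1 = -6; p=22
x=14: not odd, s = (-6)-1 = -7; p=36
x=9: odd, s = (-7)*2+9 = -5; p=37
x=9: odd, s = (-5)*2+9 = -1; p=38
x=11: odd, s = (-1)*2+11 = 9; p=39
x=-2: not odd, s = 9-1 = 8; p=37
s-p = 8-37 = -29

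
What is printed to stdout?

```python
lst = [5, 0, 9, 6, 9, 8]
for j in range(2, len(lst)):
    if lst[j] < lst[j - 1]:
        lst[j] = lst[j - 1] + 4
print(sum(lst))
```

65

j=2: 9>=0, unchanged → [5, 0, 9, 6, 9, 8]
j=3: 6<9, lst[3] = 9+4 = 13 → [5, 0, 9, 13, 9, 8]
j=4: 9<13, lst[4] = 13+4 = 17 → [5, 0, 9, 13, 17, 8]
j=5: 8<17, lst[5] = 17+4 = 21 → [5, 0, 9, 13, 17, 21]
sum = 65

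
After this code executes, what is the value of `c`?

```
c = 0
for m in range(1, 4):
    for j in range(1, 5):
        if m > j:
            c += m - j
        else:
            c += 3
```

31

m=1,j=1: not 1>1, c = 0+3 = 3
m=1,j=2: not 1>2, c = 3+3 = 6
m=1,j=3: not 1>3, c = 6+3 = 9
m=1,j=4: not 1>4, c = 9+3 = 12
m=2,j=1: 2>1, c = 12+1 = 13
m=2,j=2: not 2>2, c = 13+3 = 16
m=2,j=3: not 2>3, c = 16+3 = 19
m=2,j=4: not 2>4, c = 19+3 = 22
m=3,j=1: 3>1, c = 22+2 = 24
m=3,j=2: 3>2, c = 24+1 = 25
m=3,j=3: not 3>3, c = 25+3 = 28
m=3,j=4: not 3>4, c = 28+3 = 31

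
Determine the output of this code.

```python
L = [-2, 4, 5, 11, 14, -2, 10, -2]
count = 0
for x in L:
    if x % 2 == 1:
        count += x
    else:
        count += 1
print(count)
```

22

x=-2: not odd, count = 0+1 = 1
x=4: not odd, count = 1+1 = 2
x=5: odd, count = 2+5 = 7
x=11: odd, count = 7+11 = 18
x=14: not odd, count = 18+1 = 19
x=-2: not odd, count = 19+1 = 20
x=10: not odd, count = 20+1 = 21
x=-2: not odd, count = 21+1 = 22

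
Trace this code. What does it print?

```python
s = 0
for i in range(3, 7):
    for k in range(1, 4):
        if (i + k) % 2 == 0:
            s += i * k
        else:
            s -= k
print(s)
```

40

i=3,k=1: even sum, s = 0+3 = 3
i=3,k=2: odd sum, s = 3-2 = 1
i=3,k=3: even sum, s = 1+9 = 10
i=4,k=1: odd sum, s = 10-1 = 9
i=4,k=2: even sum, s = 9+8 = 17
i=4,k=3: odd sum, s = 17-3 = 14
i=5,k=1: even sum, s = 14+5 = 19
i=5,k=2: odd sum, s = 19-2 = 17
i=5,k=3: even sum, s = 17+15 = 32
i=6,k=1: odd sum, s = 32-1 = 31
i=6,k=2: even sum, s = 31+12 = 43
i=6,k=3: odd sum, s = 43-3 = 40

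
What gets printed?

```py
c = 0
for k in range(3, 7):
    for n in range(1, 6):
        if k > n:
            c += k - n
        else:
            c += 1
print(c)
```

k=3,n=1: 3>1, c = 0+2 = 2
k=3,n=2: 3>2, c = 2+1 = 3
k=3,n=3: not 3>3, c = 3+1 = 4
k=3,n=4: not 3>4, c = 4+1 = 5
k=3,n=5: not 3>5, c = 5+1 = 6
k=4,n=1: 4>1, c = 6+3 = 9
k=4,n=2: 4>2, c = 9+2 = 11
k=4,n=3: 4>3, c = 11+1 = 12
k=4,n=4: not 4>4, c = 12+1 = 13
k=4,n=5: not 4>5, c = 13+1 = 14
k=5,n=1: 5>1, c = 14+4 = 18
k=5,n=2: 5>2, c = 18+3 = 21
k=5,n=3: 5>3, c = 21+2 = 23
k=5,n=4: 5>4, c = 23+1 = 24
k=5,n=5: not 5>5, c = 24+1 = 25
k=6,n=1: 6>1, c = 25+5 = 30
k=6,n=2: 6>2, c = 30+4 = 34
k=6,n=3: 6>3, c = 34+3 = 37
k=6,n=4: 6>4, c = 37+2 = 39
k=6,n=5: 6>5, c = 39+1 = 40

40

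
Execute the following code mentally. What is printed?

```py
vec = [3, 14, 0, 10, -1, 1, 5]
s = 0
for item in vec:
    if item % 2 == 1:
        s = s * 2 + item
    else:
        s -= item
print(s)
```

-165

item=3: odd, s = 0*2+3 = 3
item=14: not odd, s = 3-14 = -11
item=0: not odd, s = (-11)-0 = -11
item=10: not odd, s = (-11)-10 = -21
item=-1: odd, s = (-21)*2+(-1) = -43
item=1: odd, s = (-43)*2+1 = -85
item=5: odd, s = (-85)*2+5 = -165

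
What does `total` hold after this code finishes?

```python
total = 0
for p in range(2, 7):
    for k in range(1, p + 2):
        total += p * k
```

p=2,k=1: total = 0+2 = 2
p=2,k=2: total = 2+4 = 6
p=2,k=3: total = 6+6 = 12
p=3,k=1: total = 12+3 = 15
p=3,k=2: total = 15+6 = 21
p=3,k=3: total = 21+9 = 30
p=3,k=4: total = 30+12 = 42
p=4,k=1: total = 42+4 = 46
p=4,k=2: total = 46+8 = 54
p=4,k=3: total = 54+12 = 66
p=4,k=4: total = 66+16 = 82
p=4,k=5: total = 82+20 = 102
p=5,k=1: total = 102+5 = 107
p=5,k=2: total = 107+10 = 117
p=5,k=3: total = 117+15 = 132
p=5,k=4: total = 132+20 = 152
p=5,k=5: total = 152+25 = 177
p=5,k=6: total = 177+30 = 207
p=6,k=1: total = 207+6 = 213
p=6,k=2: total = 213+12 = 225
p=6,k=3: total = 225+18 = 243
p=6,k=4: total = 243+24 = 267
p=6,k=5: total = 267+30 = 297
p=6,k=6: total = 297+36 = 333
p=6,k=7: total = 333+42 = 375

375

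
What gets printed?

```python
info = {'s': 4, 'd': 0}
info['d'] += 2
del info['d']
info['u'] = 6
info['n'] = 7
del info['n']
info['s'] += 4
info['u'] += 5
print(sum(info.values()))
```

info['d'] = 0+2 = 2 → {'s': 4, 'd': 2}
del 'd' → {'s': 4}
info['u'] = 6 → {'s': 4, 'u': 6}
info['n'] = 7 → {'s': 4, 'u': 6, 'n': 7}
del 'n' → {'s': 4, 'u': 6}
info['s'] = 4+4 = 8 → {'s': 8, 'u': 6}
info['u'] = 6+5 = 11 → {'s': 8, 'u': 11}
sum of values = 19

19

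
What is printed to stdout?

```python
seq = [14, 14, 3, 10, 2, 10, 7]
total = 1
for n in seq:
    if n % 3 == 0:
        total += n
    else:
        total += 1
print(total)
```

10

n=14: not %3==0, total = 1+1 = 2
n=14: not %3==0, total = 2+1 = 3
n=3: %3==0, total = 3+3 = 6
n=10: not %3==0, total = 6+1 = 7
n=2: not %3==0, total = 7+1 = 8
n=10: not %3==0, total = 8+1 = 9
n=7: not %3==0, total = 9+1 = 10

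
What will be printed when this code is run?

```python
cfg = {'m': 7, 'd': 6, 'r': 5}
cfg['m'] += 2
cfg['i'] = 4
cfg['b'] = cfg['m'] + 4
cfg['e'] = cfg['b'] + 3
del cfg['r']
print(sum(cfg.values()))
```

48

cfg['m'] = 7+2 = 9 → {'m': 9, 'd': 6, 'r': 5}
cfg['i'] = 4 → {'m': 9, 'd': 6, 'r': 5, 'i': 4}
cfg['b'] = cfg['m']+4 = 13 → {'m': 9, 'd': 6, 'r': 5, 'i': 4, 'b': 13}
cfg['e'] = cfg['b']+3 = 16 → {'m': 9, 'd': 6, 'r': 5, 'i': 4, 'b': 13, 'e': 16}
del 'r' → {'m': 9, 'd': 6, 'i': 4, 'b': 13, 'e': 16}
sum of values = 48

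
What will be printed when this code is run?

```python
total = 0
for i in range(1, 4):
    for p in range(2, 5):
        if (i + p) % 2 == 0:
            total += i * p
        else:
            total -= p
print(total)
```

9

i=1,p=2: odd sum, total = 0-2 = -2
i=1,p=3: even sum, total = (-2)+3 = 1
i=1,p=4: odd sum, total = 1-4 = -3
i=2,p=2: even sum, total = (-3)+4 = 1
i=2,p=3: odd sum, total = 1-3 = -2
i=2,p=4: even sum, total = (-2)+8 = 6
i=3,p=2: odd sum, total = 6-2 = 4
i=3,p=3: even sum, total = 4+9 = 13
i=3,p=4: odd sum, total = 13-4 = 9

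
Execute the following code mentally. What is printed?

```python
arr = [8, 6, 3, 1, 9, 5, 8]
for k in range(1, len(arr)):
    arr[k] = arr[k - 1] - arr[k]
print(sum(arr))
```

k=1: arr[1] = 8-6 = 2 → [8, 2, 3, 1, 9, 5, 8]
k=2: arr[2] = 2-3 = -1 → [8, 2, -1, 1, 9, 5, 8]
k=3: arr[3] = (-1)-1 = -2 → [8, 2, -1, -2, 9, 5, 8]
k=4: arr[4] = (-2)-9 = -11 → [8, 2, -1, -2, -11, 5, 8]
k=5: arr[5] = (-11)-5 = -16 → [8, 2, -1, -2, -11, -16, 8]
k=6: arr[6] = (-16)-8 = -24 → [8, 2, -1, -2, -11, -16, -24]
sum = -44

-44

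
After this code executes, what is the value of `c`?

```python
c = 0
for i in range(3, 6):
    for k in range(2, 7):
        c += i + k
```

i=3,k=2: c = 0+5 = 5
i=3,k=3: c = 5+6 = 11
i=3,k=4: c = 11+7 = 18
i=3,k=5: c = 18+8 = 26
i=3,k=6: c = 26+9 = 35
i=4,k=2: c = 35+6 = 41
i=4,k=3: c = 41+7 = 48
i=4,k=4: c = 48+8 = 56
i=4,k=5: c = 56+9 = 65
i=4,k=6: c = 65+10 = 75
i=5,k=2: c = 75+7 = 82
i=5,k=3: c = 82+8 = 90
i=5,k=4: c = 90+9 = 99
i=5,k=5: c = 99+10 = 109
i=5,k=6: c = 109+11 = 120

120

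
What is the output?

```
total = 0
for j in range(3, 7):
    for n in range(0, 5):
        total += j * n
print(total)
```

j=3,n=0: total = 0+0 = 0
j=3,n=1: total = 0+3 = 3
j=3,n=2: total = 3+6 = 9
j=3,n=3: total = 9+9 = 18
j=3,n=4: total = 18+12 = 30
j=4,n=0: total = 30+0 = 30
j=4,n=1: total = 30+4 = 34
j=4,n=2: total = 34+8 = 42
j=4,n=3: total = 42+12 = 54
j=4,n=4: total = 54+16 = 70
j=5,n=0: total = 70+0 = 70
j=5,n=1: total = 70+5 = 75
j=5,n=2: total = 75+10 = 85
j=5,n=3: total = 85+15 = 100
j=5,n=4: total = 100+20 = 120
j=6,n=0: total = 120+0 = 120
j=6,n=1: total = 120+6 = 126
j=6,n=2: total = 126+12 = 138
j=6,n=3: total = 138+18 = 156
j=6,n=4: total = 156+24 = 180

180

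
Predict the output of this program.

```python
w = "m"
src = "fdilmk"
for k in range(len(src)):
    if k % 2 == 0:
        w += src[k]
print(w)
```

mfim

k=0: add 'f' → 'mf'
k=1: skip
k=2: add 'i' → 'mfi'
k=3: skip
k=4: add 'm' → 'mfim'
k=5: skip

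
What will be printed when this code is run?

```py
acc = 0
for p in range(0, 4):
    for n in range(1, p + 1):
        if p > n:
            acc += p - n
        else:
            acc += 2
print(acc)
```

p=1,n=1: not 1>1, acc = 0+2 = 2
p=2,n=1: 2>1, acc = 2+1 = 3
p=2,n=2: not 2>2, acc = 3+2 = 5
p=3,n=1: 3>1, acc = 5+2 = 7
p=3,n=2: 3>2, acc = 7+1 = 8
p=3,n=3: not 3>3, acc = 8+2 = 10

10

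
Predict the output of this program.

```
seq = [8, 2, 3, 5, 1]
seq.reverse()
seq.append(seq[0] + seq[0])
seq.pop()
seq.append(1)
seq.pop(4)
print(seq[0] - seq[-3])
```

reverse → [1, 5, 3, 2, 8]
append seq[0]+seq[0] = 1+1 = 2 → [1, 5, 3, 2, 8, 2]
pop() removes 2 → [1, 5, 3, 2, 8]
append 1 → [1, 5, 3, 2, 8, 1]
pop(4) removes 8 → [1, 5, 3, 2, 1]
seq[0]-seq[-3] = 1-3 = -2

-2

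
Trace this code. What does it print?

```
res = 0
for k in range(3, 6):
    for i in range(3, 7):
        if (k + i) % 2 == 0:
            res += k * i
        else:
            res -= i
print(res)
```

k=3,i=3: even sum, res = 0+9 = 9
k=3,i=4: odd sum, res = 9-4 = 5
k=3,i=5: even sum, res = 5+15 = 20
k=3,i=6: odd sum, res = 20-6 = 14
k=4,i=3: odd sum, res = 14-3 = 11
k=4,i=4: even sum, res = 11+16 = 27
k=4,i=5: odd sum, res = 27-5 = 22
k=4,i=6: even sum, res = 22+24 = 46
k=5,i=3: even sum, res = 46+15 = 61
k=5,i=4: odd sum, res = 61-4 = 57
k=5,i=5: even sum, res = 57+25 = 82
k=5,i=6: odd sum, res = 82-6 = 76

76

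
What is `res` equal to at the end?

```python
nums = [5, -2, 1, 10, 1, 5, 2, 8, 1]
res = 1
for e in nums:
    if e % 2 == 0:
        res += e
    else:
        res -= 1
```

e=5: not even, res = 1-1 = 0
e=-2: even, res = 0+(-2) = -2
e=1: not even, res = (-2)-1 = -3
e=10: even, res = (-3)+10 = 7
e=1: not even, res = 7-1 = 6
e=5: not even, res = 6-1 = 5
e=2: even, res = 5+2 = 7
e=8: even, res = 7+8 = 15
e=1: not even, res = 15-1 = 14

14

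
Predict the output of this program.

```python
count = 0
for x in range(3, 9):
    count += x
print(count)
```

x=3: count = 0+3 = 3
x=4: count = 3+4 = 7
x=5: count = 7+5 = 12
x=6: count = 12+6 = 18
x=7: count = 18+7 = 25
x=8: count = 25+8 = 33

33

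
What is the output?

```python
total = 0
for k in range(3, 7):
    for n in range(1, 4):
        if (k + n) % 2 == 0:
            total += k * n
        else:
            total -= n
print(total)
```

40

k=3,n=1: even sum, total = 0+3 = 3
k=3,n=2: odd sum, total = 3-2 = 1
k=3,n=3: even sum, total = 1+9 = 10
k=4,n=1: odd sum, total = 10-1 = 9
k=4,n=2: even sum, total = 9+8 = 17
k=4,n=3: odd sum, total = 17-3 = 14
k=5,n=1: even sum, total = 14+5 = 19
k=5,n=2: odd sum, total = 19-2 = 17
k=5,n=3: even sum, total = 17+15 = 32
k=6,n=1: odd sum, total = 32-1 = 31
k=6,n=2: even sum, total = 31+12 = 43
k=6,n=3: odd sum, total = 43-3 = 40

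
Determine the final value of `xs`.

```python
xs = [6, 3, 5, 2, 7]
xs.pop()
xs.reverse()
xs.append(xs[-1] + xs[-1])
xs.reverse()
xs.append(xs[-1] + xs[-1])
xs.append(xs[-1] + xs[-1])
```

pop() removes 7 → [6, 3, 5, 2]
reverse → [2, 5, 3, 6]
append xs[-1]+xs[-1] = 6+6 = 12 → [2, 5, 3, 6, 12]
reverse → [12, 6, 3, 5, 2]
append xs[-1]+xs[-1] = 2+2 = 4 → [12, 6, 3, 5, 2, 4]
append xs[-1]+xs[-1] = 4+4 = 8 → [12, 6, 3, 5, 2, 4, 8]

[12, 6, 3, 5, 2, 4, 8]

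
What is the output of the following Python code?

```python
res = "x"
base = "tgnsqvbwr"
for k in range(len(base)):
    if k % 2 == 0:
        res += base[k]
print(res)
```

xtnqbr

k=0: add 't' → 'xt'
k=1: skip
k=2: add 'n' → 'xtn'
k=3: skip
k=4: add 'q' → 'xtnq'
k=5: skip
k=6: add 'b' → 'xtnqb'
k=7: skip
k=8: add 'r' → 'xtnqbr'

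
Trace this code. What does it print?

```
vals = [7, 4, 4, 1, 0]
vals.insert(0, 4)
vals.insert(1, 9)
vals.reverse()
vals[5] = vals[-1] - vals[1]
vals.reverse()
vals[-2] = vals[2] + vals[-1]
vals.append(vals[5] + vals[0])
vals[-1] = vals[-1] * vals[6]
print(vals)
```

insert 4 at 0 → [4, 7, 4, 4, 1, 0]
insert 9 at 1 → [4, 9, 7, 4, 4, 1, 0]
reverse → [0, 1, 4, 4, 7, 9, 4]
vals[5] = vals[-1]-vals[1] = 4-1 = 3 → [0, 1, 4, 4, 7, 3, 4]
reverse → [4, 3, 7, 4, 4, 1, 0]
vals[-2] = vals[2]+vals[-1] = 7+0 = 7 → [4, 3, 7, 4, 4, 7, 0]
append vals[5]+vals[0] = 7+4 = 11 → [4, 3, 7, 4, 4, 7, 0, 11]
vals[-1] = vals[-1]*vals[6] = 11*0 = 0 → [4, 3, 7, 4, 4, 7, 0, 0]

[4, 3, 7, 4, 4, 7, 0, 0]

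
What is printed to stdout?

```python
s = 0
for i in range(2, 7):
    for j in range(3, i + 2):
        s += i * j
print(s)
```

315

i=2,j=3: s = 0+6 = 6
i=3,j=3: s = 6+9 = 15
i=3,j=4: s = 15+12 = 27
i=4,j=3: s = 27+12 = 39
i=4,j=4: s = 39+16 = 55
i=4,j=5: s = 55+20 = 75
i=5,j=3: s = 75+15 = 90
i=5,j=4: s = 90+20 = 110
i=5,j=5: s = 110+25 = 135
i=5,j=6: s = 135+30 = 165
i=6,j=3: s = 165+18 = 183
i=6,j=4: s = 183+24 = 207
i=6,j=5: s = 207+30 = 237
i=6,j=6: s = 237+36 = 273
i=6,j=7: s = 273+42 = 315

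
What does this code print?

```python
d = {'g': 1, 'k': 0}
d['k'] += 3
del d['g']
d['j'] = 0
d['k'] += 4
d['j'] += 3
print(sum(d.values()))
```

10

d['k'] = 0+3 = 3 → {'g': 1, 'k': 3}
del 'g' → {'k': 3}
d['j'] = 0 → {'k': 3, 'j': 0}
d['k'] = 3+4 = 7 → {'k': 7, 'j': 0}
d['j'] = 0+3 = 3 → {'k': 7, 'j': 3}
sum of values = 10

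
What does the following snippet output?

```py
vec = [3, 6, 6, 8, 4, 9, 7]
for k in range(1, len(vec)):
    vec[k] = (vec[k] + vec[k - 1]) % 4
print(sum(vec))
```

k=1: vec[1] = (6+3)%4 = 1 → [3, 1, 6, 8, 4, 9, 7]
k=2: vec[2] = (6+1)%4 = 3 → [3, 1, 3, 8, 4, 9, 7]
k=3: vec[3] = (8+3)%4 = 3 → [3, 1, 3, 3, 4, 9, 7]
k=4: vec[4] = (4+3)%4 = 3 → [3, 1, 3, 3, 3, 9, 7]
k=5: vec[5] = (9+3)%4 = 0 → [3, 1, 3, 3, 3, 0, 7]
k=6: vec[6] = (7+0)%4 = 3 → [3, 1, 3, 3, 3, 0, 3]
sum = 16

16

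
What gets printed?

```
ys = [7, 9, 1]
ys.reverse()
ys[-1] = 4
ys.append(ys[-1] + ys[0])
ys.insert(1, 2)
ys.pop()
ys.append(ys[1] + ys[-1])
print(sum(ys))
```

22

reverse → [1, 9, 7]
ys[-1] = 4 → [1, 9, 4]
append ys[-1]+ys[0] = 4+1 = 5 → [1, 9, 4, 5]
insert 2 at 1 → [1, 2, 9, 4, 5]
pop() removes 5 → [1, 2, 9, 4]
append ys[1]+ys[-1] = 2+4 = 6 → [1, 2, 9, 4, 6]
sum = 22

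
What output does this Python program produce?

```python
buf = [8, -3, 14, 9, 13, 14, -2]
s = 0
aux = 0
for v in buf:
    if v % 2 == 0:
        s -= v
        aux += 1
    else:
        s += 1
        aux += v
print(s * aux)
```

v=8: even, s = 0-8 = -8; aux=1
v=-3: not even, s = (-8)+1 = -7; aux=-2
v=14: even, s = (-7)-14 = -21; aux=-1
v=9: not even, s = (-21)+1 = -20; aux=8
v=13: not even, s = (-20)+1 = -19; aux=21
v=14: even, s = (-19)-14 = -33; aux=22
v=-2: even, s = (-33)-(-2) = -31; aux=23
s*aux = (-31)*23 = -713

-713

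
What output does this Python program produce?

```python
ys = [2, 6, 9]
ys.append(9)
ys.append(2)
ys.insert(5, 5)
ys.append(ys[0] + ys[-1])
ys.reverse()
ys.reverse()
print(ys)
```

append 9 → [2, 6, 9, 9]
append 2 → [2, 6, 9, 9, 2]
insert 5 at 5 → [2, 6, 9, 9, 2, 5]
append ys[0]+ys[-1] = 2+5 = 7 → [2, 6, 9, 9, 2, 5, 7]
reverse → [7, 5, 2, 9, 9, 6, 2]
reverse → [2, 6, 9, 9, 2, 5, 7]

[2, 6, 9, 9, 2, 5, 7]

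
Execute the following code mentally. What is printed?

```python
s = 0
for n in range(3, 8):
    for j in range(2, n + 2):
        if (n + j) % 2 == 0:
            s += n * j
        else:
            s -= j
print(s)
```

189

n=3,j=2: odd sum, s = 0-2 = -2
n=3,j=3: even sum, s = (-2)+9 = 7
n=3,j=4: odd sum, s = 7-4 = 3
n=4,j=2: even sum, s = 3+8 = 11
n=4,j=3: odd sum, s = 11-3 = 8
n=4,j=4: even sum, s = 8+16 = 24
n=4,j=5: odd sum, s = 24-5 = 19
n=5,j=2: odd sum, s = 19-2 = 17
n=5,j=3: even sum, s = 17+15 = 32
n=5,j=4: odd sum, s = 32-4 = 28
n=5,j=5: even sum, s = 28+25 = 53
n=5,j=6: odd sum, s = 53-6 = 47
n=6,j=2: even sum, s = 47+12 = 59
n=6,j=3: odd sum, s = 59-3 = 56
n=6,j=4: even sum, s = 56+24 = 80
n=6,j=5: odd sum, s = 80-5 = 75
n=6,j=6: even sum, s = 75+36 = 111
n=6,j=7: odd sum, s = 111-7 = 104
n=7,j=2: odd sum, s = 104-2 = 102
n=7,j=3: even sum, s = 102+21 = 123
n=7,j=4: odd sum, s = 123-4 = 119
n=7,j=5: even sum, s = 119+35 = 154
n=7,j=6: odd sum, s = 154-6 = 148
n=7,j=7: even sum, s = 148+49 = 197
n=7,j=8: odd sum, s = 197-8 = 189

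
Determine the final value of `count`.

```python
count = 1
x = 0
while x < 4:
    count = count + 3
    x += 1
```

13

x=0: count = 1+3 = 4
x=1: count = 4+3 = 7
x=2: count = 7+3 = 10
x=3: count = 10+3 = 13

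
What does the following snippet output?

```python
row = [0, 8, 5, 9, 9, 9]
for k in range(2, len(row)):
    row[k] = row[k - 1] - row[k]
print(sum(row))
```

k=2: row[2] = 8-5 = 3 → [0, 8, 3, 9, 9, 9]
k=3: row[3] = 3-9 = -6 → [0, 8, 3, -6, 9, 9]
k=4: row[4] = (-6)-9 = -15 → [0, 8, 3, -6, -15, 9]
k=5: row[5] = (-15)-9 = -24 → [0, 8, 3, -6, -15, -24]
sum = -34

-34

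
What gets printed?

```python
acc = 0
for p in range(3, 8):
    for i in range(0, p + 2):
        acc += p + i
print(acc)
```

p=3,i=0: acc = 0+3 = 3
p=3,i=1: acc = 3+4 = 7
p=3,i=2: acc = 7+5 = 12
p=3,i=3: acc = 12+6 = 18
p=3,i=4: acc = 18+7 = 25
p=4,i=0: acc = 25+4 = 29
p=4,i=1: acc = 29+5 = 34
p=4,i=2: acc = 34+6 = 40
p=4,i=3: acc = 40+7 = 47
p=4,i=4: acc = 47+8 = 55
p=4,i=5: acc = 55+9 = 64
p=5,i=0: acc = 64+5 = 69
p=5,i=1: acc = 69+6 = 75
p=5,i=2: acc = 75+7 = 82
p=5,i=3: acc = 82+8 = 90
p=5,i=4: acc = 90+9 = 99
p=5,i=5: acc = 99+10 = 109
p=5,i=6: acc = 109+11 = 120
p=6,i=0: acc = 120+6 = 126
p=6,i=1: acc = 126+7 = 133
p=6,i=2: acc = 133+8 = 141
p=6,i=3: acc = 141+9 = 150
p=6,i=4: acc = 150+10 = 160
p=6,i=5: acc = 160+11 = 171
p=6,i=6: acc = 171+12 = 183
p=6,i=7: acc = 183+13 = 196
p=7,i=0: acc = 196+7 = 203
p=7,i=1: acc = 203+8 = 211
p=7,i=2: acc = 211+9 = 220
p=7,i=3: acc = 220+10 = 230
p=7,i=4: acc = 230+11 = 241
p=7,i=5: acc = 241+12 = 253
p=7,i=6: acc = 253+13 = 266
p=7,i=7: acc = 266+14 = 280
p=7,i=8: acc = 280+15 = 295

295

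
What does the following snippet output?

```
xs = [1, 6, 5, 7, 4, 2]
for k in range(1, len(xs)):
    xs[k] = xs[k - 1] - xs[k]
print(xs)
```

k=1: xs[1] = 1-6 = -5 → [1, -5, 5, 7, 4, 2]
k=2: xs[2] = (-5)-5 = -10 → [1, -5, -10, 7, 4, 2]
k=3: xs[3] = (-10)-7 = -17 → [1, -5, -10, -17, 4, 2]
k=4: xs[4] = (-17)-4 = -21 → [1, -5, -10, -17, -21, 2]
k=5: xs[5] = (-21)-2 = -23 → [1, -5, -10, -17, -21, -23]

[1, -5, -10, -17, -21, -23]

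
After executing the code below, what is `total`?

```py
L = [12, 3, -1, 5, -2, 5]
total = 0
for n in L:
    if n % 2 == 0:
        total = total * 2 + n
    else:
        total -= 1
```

15

n=12: even, total = 0*2+12 = 12
n=3: not even, total = 12-1 = 11
n=-1: not even, total = 11-1 = 10
n=5: not even, total = 10-1 = 9
n=-2: even, total = 9*2+(-2) = 16
n=5: not even, total = 16-1 = 15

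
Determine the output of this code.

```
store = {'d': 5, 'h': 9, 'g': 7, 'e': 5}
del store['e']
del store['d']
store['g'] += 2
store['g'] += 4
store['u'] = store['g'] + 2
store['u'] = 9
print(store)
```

{'h': 9, 'g': 13, 'u': 9}

del 'e' → {'d': 5, 'h': 9, 'g': 7}
del 'd' → {'h': 9, 'g': 7}
store['g'] = 7+2 = 9 → {'h': 9, 'g': 9}
store['g'] = 9+4 = 13 → {'h': 9, 'g': 13}
store['u'] = store['g']+2 = 15 → {'h': 9, 'g': 13, 'u': 15}
store['u'] = 9 → {'h': 9, 'g': 13, 'u': 9}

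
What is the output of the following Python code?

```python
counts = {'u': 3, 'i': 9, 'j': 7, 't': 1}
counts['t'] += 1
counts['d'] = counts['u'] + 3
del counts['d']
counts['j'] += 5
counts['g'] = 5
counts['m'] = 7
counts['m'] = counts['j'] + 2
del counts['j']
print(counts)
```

counts['t'] = 1+1 = 2 → {'u': 3, 'i': 9, 'j': 7, 't': 2}
counts['d'] = counts['u']+3 = 6 → {'u': 3, 'i': 9, 'j': 7, 't': 2, 'd': 6}
del 'd' → {'u': 3, 'i': 9, 'j': 7, 't': 2}
counts['j'] = 7+5 = 12 → {'u': 3, 'i': 9, 'j': 12, 't': 2}
counts['g'] = 5 → {'u': 3, 'i': 9, 'j': 12, 't': 2, 'g': 5}
counts['m'] = 7 → {'u': 3, 'i': 9, 'j': 12, 't': 2, 'g': 5, 'm': 7}
counts['m'] = counts['j']+2 = 14 → {'u': 3, 'i': 9, 'j': 12, 't': 2, 'g': 5, 'm': 14}
del 'j' → {'u': 3, 'i': 9, 't': 2, 'g': 5, 'm': 14}

{'u': 3, 'i': 9, 't': 2, 'g': 5, 'm': 14}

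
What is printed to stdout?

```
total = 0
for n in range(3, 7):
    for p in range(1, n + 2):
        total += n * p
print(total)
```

n=3,p=1: total = 0+3 = 3
n=3,p=2: total = 3+6 = 9
n=3,p=3: total = 9+9 = 18
n=3,p=4: total = 18+12 = 30
n=4,p=1: total = 30+4 = 34
n=4,p=2: total = 34+8 = 42
n=4,p=3: total = 42+12 = 54
n=4,p=4: total = 54+16 = 70
n=4,p=5: total = 70+20 = 90
n=5,p=1: total = 90+5 = 95
n=5,p=2: total = 95+10 = 105
n=5,p=3: total = 105+15 = 120
n=5,p=4: total = 120+20 = 140
n=5,p=5: total = 140+25 = 165
n=5,p=6: total = 165+30 = 195
n=6,p=1: total = 195+6 = 201
n=6,p=2: total = 201+12 = 213
n=6,p=3: total = 213+18 = 231
n=6,p=4: total = 231+24 = 255
n=6,p=5: total = 255+30 = 285
n=6,p=6: total = 285+36 = 321
n=6,p=7: total = 321+42 = 363

363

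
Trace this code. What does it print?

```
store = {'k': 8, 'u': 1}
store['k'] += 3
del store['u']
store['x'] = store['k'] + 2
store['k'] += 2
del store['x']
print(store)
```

store['k'] = 8+3 = 11 → {'k': 11, 'u': 1}
del 'u' → {'k': 11}
store['x'] = store['k']+2 = 13 → {'k': 11, 'x': 13}
store['k'] = 11+2 = 13 → {'k': 13, 'x': 13}
del 'x' → {'k': 13}

{'k': 13}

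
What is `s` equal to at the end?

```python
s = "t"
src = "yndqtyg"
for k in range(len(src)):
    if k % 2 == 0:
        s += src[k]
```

'tydtg'

k=0: add 'y' → 'ty'
k=1: skip
k=2: add 'd' → 'tyd'
k=3: skip
k=4: add 't' → 'tydt'
k=5: skip
k=6: add 'g' → 'tydtg'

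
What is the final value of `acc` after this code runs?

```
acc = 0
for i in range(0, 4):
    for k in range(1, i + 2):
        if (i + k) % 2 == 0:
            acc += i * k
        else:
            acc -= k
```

i=0,k=1: odd sum, acc = 0-1 = -1
i=1,k=1: even sum, acc = (-1)+1 = 0
i=1,k=2: odd sum, acc = 0-2 = -2
i=2,k=1: odd sum, acc = (-2)-1 = -3
i=2,k=2: even sum, acc = (-3)+4 = 1
i=2,k=3: odd sum, acc = 1-3 = -2
i=3,k=1: even sum, acc = (-2)+3 = 1
i=3,k=2: odd sum, acc = 1-2 = -1
i=3,k=3: even sum, acc = (-1)+9 = 8
i=3,k=4: odd sum, acc = 8-4 = 4

4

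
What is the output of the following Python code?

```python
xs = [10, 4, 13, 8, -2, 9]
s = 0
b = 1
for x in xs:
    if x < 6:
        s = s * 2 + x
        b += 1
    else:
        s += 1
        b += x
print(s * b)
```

645

x=10: not <6, s = 0+1 = 1; b=11
x=4: <6, s = 1*2+4 = 6; b=12
x=13: not <6, s = 6+1 = 7; b=25
x=8: not <6, s = 7+1 = 8; b=33
x=-2: <6, s = 8*2+(-2) = 14; b=34
x=9: not <6, s = 14+1 = 15; b=43
s*b = 15*43 = 645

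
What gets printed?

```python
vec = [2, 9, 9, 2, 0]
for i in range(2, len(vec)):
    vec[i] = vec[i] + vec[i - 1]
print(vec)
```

i=2: vec[2] = 9+9 = 18 → [2, 9, 18, 2, 0]
i=3: vec[3] = 2+18 = 20 → [2, 9, 18, 20, 0]
i=4: vec[4] = 0+20 = 20 → [2, 9, 18, 20, 20]

[2, 9, 18, 20, 20]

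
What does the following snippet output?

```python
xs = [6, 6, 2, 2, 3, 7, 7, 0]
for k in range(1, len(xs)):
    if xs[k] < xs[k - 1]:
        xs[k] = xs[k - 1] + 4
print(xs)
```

k=1: 6>=6, unchanged → [6, 6, 2, 2, 3, 7, 7, 0]
k=2: 2<6, xs[2] = 6+4 = 10 → [6, 6, 10, 2, 3, 7, 7, 0]
k=3: 2<10, xs[3] = 10+4 = 14 → [6, 6, 10, 14, 3, 7, 7, 0]
k=4: 3<14, xs[4] = 14+4 = 18 → [6, 6, 10, 14, 18, 7, 7, 0]
k=5: 7<18, xs[5] = 18+4 = 22 → [6, 6, 10, 14, 18, 22, 7, 0]
k=6: 7<22, xs[6] = 22+4 = 26 → [6, 6, 10, 14, 18, 22, 26, 0]
k=7: 0<26, xs[7] = 26+4 = 30 → [6, 6, 10, 14, 18, 22, 26, 30]

[6, 6, 10, 14, 18, 22, 26, 30]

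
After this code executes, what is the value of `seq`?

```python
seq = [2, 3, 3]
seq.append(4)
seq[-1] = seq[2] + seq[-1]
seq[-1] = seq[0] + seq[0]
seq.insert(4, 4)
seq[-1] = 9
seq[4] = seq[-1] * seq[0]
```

[2, 3, 3, 4, 18]

append 4 → [2, 3, 3, 4]
seq[-1] = seq[2]+seq[-1] = 3+4 = 7 → [2, 3, 3, 7]
seq[-1] = seq[0]+seq[0] = 2+2 = 4 → [2, 3, 3, 4]
insert 4 at 4 → [2, 3, 3, 4, 4]
seq[-1] = 9 → [2, 3, 3, 4, 9]
seq[4] = seq[-1]*seq[0] = 9*2 = 18 → [2, 3, 3, 4, 18]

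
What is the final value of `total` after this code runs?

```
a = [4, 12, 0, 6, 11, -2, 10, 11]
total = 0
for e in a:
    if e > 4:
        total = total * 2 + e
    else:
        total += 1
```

e=4: not >4, total = 0+1 = 1
e=12: >4, total = 1*2+12 = 14
e=0: not >4, total = 14+1 = 15
e=6: >4, total = 15*2+6 = 36
e=11: >4, total = 36*2+11 = 83
e=-2: not >4, total = 83+1 = 84
e=10: >4, total = 84*2+10 = 178
e=11: >4, total = 178*2+11 = 367

367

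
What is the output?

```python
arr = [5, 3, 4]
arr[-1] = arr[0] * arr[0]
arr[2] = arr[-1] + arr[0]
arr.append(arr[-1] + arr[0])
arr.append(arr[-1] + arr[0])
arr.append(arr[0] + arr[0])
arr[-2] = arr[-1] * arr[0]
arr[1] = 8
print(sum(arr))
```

138

arr[-1] = arr[0]*arr[0] = 5*5 = 25 → [5, 3, 25]
arr[2] = arr[-1]+arr[0] = 25+5 = 30 → [5, 3, 30]
append arr[-1]+arr[0] = 30+5 = 35 → [5, 3, 30, 35]
append arr[-1]+arr[0] = 35+5 = 40 → [5, 3, 30, 35, 40]
append arr[0]+arr[0] = 5+5 = 10 → [5, 3, 30, 35, 40, 10]
arr[-2] = arr[-1]*arr[0] = 10*5 = 50 → [5, 3, 30, 35, 50, 10]
arr[1] = 8 → [5, 8, 30, 35, 50, 10]
sum = 138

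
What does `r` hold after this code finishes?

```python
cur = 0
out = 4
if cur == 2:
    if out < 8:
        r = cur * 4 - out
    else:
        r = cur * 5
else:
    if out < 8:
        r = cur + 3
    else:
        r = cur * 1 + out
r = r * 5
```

cur=0, out=4
cur == 2 is False; out < 8 is True
→ r = cur + 3 = 3
r = 3*5 = 15

15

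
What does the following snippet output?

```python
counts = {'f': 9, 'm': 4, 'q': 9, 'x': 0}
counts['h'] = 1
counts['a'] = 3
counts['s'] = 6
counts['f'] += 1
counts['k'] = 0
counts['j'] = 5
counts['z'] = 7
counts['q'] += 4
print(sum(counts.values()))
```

counts['h'] = 1 → {'f': 9, 'm': 4, 'q': 9, 'x': 0, 'h': 1}
counts['a'] = 3 → {'f': 9, 'm': 4, 'q': 9, 'x': 0, 'h': 1, 'a': 3}
counts['s'] = 6 → {'f': 9, 'm': 4, 'q': 9, 'x': 0, 'h': 1, 'a': 3, 's': 6}
counts['f'] = 9+1 = 10 → {'f': 10, 'm': 4, 'q': 9, 'x': 0, 'h': 1, 'a': 3, 's': 6}
counts['k'] = 0 → {'f': 10, 'm': 4, 'q': 9, 'x': 0, 'h': 1, 'a': 3, 's': 6, 'k': 0}
counts['j'] = 5 → {'f': 10, 'm': 4, 'q': 9, 'x': 0, 'h': 1, 'a': 3, 's': 6, 'k': 0, 'j': 5}
counts['z'] = 7 → {'f': 10, 'm': 4, 'q': 9, 'x': 0, 'h': 1, 'a': 3, 's': 6, 'k': 0, 'j': 5, 'z': 7}
counts['q'] = 9+4 = 13 → {'f': 10, 'm': 4, 'q': 13, 'x': 0, 'h': 1, 'a': 3, 's': 6, 'k': 0, 'j': 5, 'z': 7}
sum of values = 49

49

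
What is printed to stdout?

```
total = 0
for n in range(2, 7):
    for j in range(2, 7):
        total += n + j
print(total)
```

200

n=2,j=2: total = 0+4 = 4
n=2,j=3: total = 4+5 = 9
n=2,j=4: total = 9+6 = 15
n=2,j=5: total = 15+7 = 22
n=2,j=6: total = 22+8 = 30
n=3,j=2: total = 30+5 = 35
n=3,j=3: total = 35+6 = 41
n=3,j=4: total = 41+7 = 48
n=3,j=5: total = 48+8 = 56
n=3,j=6: total = 56+9 = 65
n=4,j=2: total = 65+6 = 71
n=4,j=3: total = 71+7 = 78
n=4,j=4: total = 78+8 = 86
n=4,j=5: total = 86+9 = 95
n=4,j=6: total = 95+10 = 105
n=5,j=2: total = 105+7 = 112
n=5,j=3: total = 112+8 = 120
n=5,j=4: total = 120+9 = 129
n=5,j=5: total = 129+10 = 139
n=5,j=6: total = 139+11 = 150
n=6,j=2: total = 150+8 = 158
n=6,j=3: total = 158+9 = 167
n=6,j=4: total = 167+10 = 177
n=6,j=5: total = 177+11 = 188
n=6,j=6: total = 188+12 = 200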